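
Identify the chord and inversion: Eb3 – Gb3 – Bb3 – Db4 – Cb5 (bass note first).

The pitch classes Eb, Gb, Bb, Db, Cb arrange in thirds as Cb–Eb–Gb–Bb–Db: a Cb major ninth chord.
The lowest note is Eb, the third of the chord, so this is first inversion.

Cb major ninth, first inversion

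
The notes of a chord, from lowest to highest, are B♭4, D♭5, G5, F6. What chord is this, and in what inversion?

The pitch classes Bb, Db, G, F arrange in thirds as G–Bb–Db–F: a G half-diminished seventh chord.
The lowest note is Bb, the third of the chord, so this is first inversion (figured bass 6/5).

G half-diminished seventh, first inversion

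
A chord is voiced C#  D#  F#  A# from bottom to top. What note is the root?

D#

C#, D#, F#, A# are the tones of a D# minor seventh chord (D#–F#–A#–C#), making D# the root.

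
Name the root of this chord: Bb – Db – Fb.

Bb, Db, Fb are the tones of a Bb diminished triad (Bb–Db–Fb), making Bb the root.

Bb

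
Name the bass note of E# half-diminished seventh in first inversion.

G#

In first inversion the third is lowest. For E# half-diminished seventh (E#–G#–B–D#) that is G#.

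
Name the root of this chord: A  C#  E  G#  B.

A

A, C#, E, G#, B are the tones of an A major ninth chord (A–C#–E–G#–B), making A the root.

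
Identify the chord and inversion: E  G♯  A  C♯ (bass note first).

A major seventh, second inversion

The distinct note names are E, G#, A, C#. Stacked in thirds they read A–C#–E–G#, which is a major seventh chord on A.
E is the fifth of A major seventh; fifth in the bass means second inversion (figured bass 4/3).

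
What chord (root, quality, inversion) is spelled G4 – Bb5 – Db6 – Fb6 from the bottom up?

G diminished seventh, root position

Reducing to letter names: G, Bb, Db, Fb. These stack in thirds as G–Bb–Db–Fb — a G diminished seventh chord.
G is the root of G diminished seventh; root in the bass means root position (figured bass 7).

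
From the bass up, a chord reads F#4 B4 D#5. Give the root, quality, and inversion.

B major, second inversion

The distinct note names are F#, B, D#. Stacked in thirds they read B–D#–F#, which is a major triad on B.
F# is the fifth of B major; fifth in the bass means second inversion (figured bass 6/4).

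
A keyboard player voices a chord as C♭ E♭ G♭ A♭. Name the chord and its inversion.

Ab minor seventh, first inversion

The pitch classes Cb, Eb, Gb, Ab arrange in thirds as Ab–Cb–Eb–Gb: an Ab minor seventh chord.
The lowest note is Cb, the third of the chord, so this is first inversion (figured bass 6/5).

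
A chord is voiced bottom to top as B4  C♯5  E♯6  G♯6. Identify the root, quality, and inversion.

The distinct note names are B, C#, E#, G#. Stacked in thirds they read C#–E#–G#–B, which is a dominant seventh chord on C#.
With the seventh (B) in the bass, the chord is in third inversion (figured bass 4/2).

C# dominant seventh, third inversion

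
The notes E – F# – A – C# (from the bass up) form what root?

Reordering E, F#, A, C# into stacked thirds gives F#–A–C#–E; the bottom of that stack, F#, is the root.

F#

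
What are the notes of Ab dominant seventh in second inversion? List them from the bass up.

Eb, Gb, Ab, C

The chord tones are Ab–C–Eb–Gb. With the fifth (Eb) lowest for second inversion: Eb, Gb, Ab, C.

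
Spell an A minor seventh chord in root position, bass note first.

A, C, E, G

A minor seventh is A–C–E–G. Root position puts the root (A) in the bass, with the remaining tones above: A, C, E, G.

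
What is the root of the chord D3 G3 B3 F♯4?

G

D, G, B, F# are the tones of a G major seventh chord (G–B–D–F#), making G the root.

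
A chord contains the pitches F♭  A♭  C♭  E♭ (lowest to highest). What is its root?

Fb

Reordering Fb, Ab, Cb, Eb into stacked thirds gives Fb–Ab–Cb–Eb; the bottom of that stack, Fb, is the root.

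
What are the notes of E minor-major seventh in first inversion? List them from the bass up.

E minor-major seventh is E–G–B–D#. First inversion puts the third (G) in the bass, with the remaining tones above: G, B, D#, E.

G, B, D#, E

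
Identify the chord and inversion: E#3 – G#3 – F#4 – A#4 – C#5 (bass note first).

F# major ninth, third inversion

The distinct note names are E#, G#, F#, A#, C#. Stacked in thirds they read F#–A#–C#–E#–G#, which is a major ninth chord on F#.
With the seventh (E#) in the bass, the chord is in third inversion.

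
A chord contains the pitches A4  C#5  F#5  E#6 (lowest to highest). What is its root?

Reordering A, C#, F#, E# into stacked thirds gives F#–A–C#–E#; the bottom of that stack, F#, is the root.

F#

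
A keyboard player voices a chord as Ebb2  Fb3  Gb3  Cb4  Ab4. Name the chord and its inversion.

Fb dominant ninth, third inversion

Reducing to letter names: Ebb, Fb, Gb, Cb, Ab. These stack in thirds as Fb–Ab–Cb–Ebb–Gb — an Fb dominant ninth chord.
With the seventh (Ebb) in the bass, the chord is in third inversion.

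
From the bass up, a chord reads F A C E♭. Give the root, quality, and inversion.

F dominant seventh, root position

The pitch classes F, A, C, Eb arrange in thirds as F–A–C–Eb: an F dominant seventh chord.
With the root (F) in the bass, the chord is in root position (figured bass 7).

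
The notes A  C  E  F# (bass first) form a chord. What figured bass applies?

The notes A, C, E, F# stack in thirds as F#–A–C–E — an F# half-diminished seventh chord. The bass A is the third, so this is first inversion: figured 6/5.

6/5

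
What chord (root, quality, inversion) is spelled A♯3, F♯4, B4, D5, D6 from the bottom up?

B minor-major seventh, third inversion

Reducing to letter names: A#, F#, B, D. These stack in thirds as B–D–F#–A# — a B minor-major seventh chord.
The lowest note is A#, the seventh of the chord, so this is third inversion (figured bass 4/2).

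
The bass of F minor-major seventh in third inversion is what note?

E

The seventh of F minor-major seventh (F–Ab–C–E) is E; that is the bass in third inversion.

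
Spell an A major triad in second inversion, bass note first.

E, A, C#

Spelling A major: A–C#–E. In second inversion the fifth is bass, giving E, A, C# from the bottom.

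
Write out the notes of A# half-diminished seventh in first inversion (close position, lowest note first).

Spelling A# half-diminished seventh: A#–C#–E–G#. In first inversion the third is bass, giving C#, E, G#, A# from the bottom.

C#, E, G#, A#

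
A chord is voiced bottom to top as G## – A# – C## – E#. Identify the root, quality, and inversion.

A# major seventh, third inversion

The pitch classes G##, A#, C##, E# arrange in thirds as A#–C##–E#–G##: an A# major seventh chord.
With the seventh (G##) in the bass, the chord is in third inversion (figured bass 4/2).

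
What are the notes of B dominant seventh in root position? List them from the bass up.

B, D#, F#, A

B dominant seventh is B–D#–F#–A. Root position puts the root (B) in the bass, with the remaining tones above: B, D#, F#, A.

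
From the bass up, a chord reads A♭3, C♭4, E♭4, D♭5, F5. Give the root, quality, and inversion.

Reducing to letter names: Ab, Cb, Eb, Db, F. These stack in thirds as Db–F–Ab–Cb–Eb — a Db dominant ninth chord.
Ab is the fifth of Db dominant ninth; fifth in the bass means second inversion.

Db dominant ninth, second inversion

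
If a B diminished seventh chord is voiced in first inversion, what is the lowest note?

The third of B diminished seventh (B–D–F–Ab) is D; that is the bass in first inversion.

D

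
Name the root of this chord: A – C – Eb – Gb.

A

Reordering A, C, Eb, Gb into stacked thirds gives A–C–Eb–Gb; the bottom of that stack, A, is the root.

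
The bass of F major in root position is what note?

F

F major is F–A–C. Root position places the root in the bass: F.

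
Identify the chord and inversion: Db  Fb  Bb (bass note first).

Bb diminished, first inversion

Reducing to letter names: Db, Fb, Bb. These stack in thirds as Bb–Db–Fb — a Bb diminished triad.
The lowest note is Db, the third of the chord, so this is first inversion (figured bass 6).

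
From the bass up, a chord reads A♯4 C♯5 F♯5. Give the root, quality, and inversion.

Reducing to letter names: A#, C#, F#. These stack in thirds as F#–A#–C# — an F# major triad.
The lowest note is A#, the third of the chord, so this is first inversion (figured bass 6).

F# major, first inversion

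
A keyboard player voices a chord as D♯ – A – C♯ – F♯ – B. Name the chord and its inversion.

The pitch classes D#, A, C#, F#, B arrange in thirds as B–D#–F#–A–C#: a B dominant ninth chord.
The lowest note is D#, the third of the chord, so this is first inversion.

B dominant ninth, first inversion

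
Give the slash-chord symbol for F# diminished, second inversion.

Second inversion of F# diminished has the fifth (C) in the bass. As a slash chord: F#dim/C.

F#dim/C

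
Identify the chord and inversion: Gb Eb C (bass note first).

C diminished, second inversion

The distinct note names are Gb, Eb, C. Stacked in thirds they read C–Eb–Gb, which is a diminished triad on C.
With the fifth (Gb) in the bass, the chord is in second inversion (figured bass 6/4).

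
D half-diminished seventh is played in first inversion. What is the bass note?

D half-diminished seventh is D–F–Ab–C. First inversion places the third in the bass: F.

F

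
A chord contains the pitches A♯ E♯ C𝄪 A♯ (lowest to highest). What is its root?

A#

The distinct letter names are A#, E#, C##. Arranged as a stack of thirds they read A#–C##–E#, so A# is the root (an A# major triad).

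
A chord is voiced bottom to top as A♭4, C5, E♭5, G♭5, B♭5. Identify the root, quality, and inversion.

Ab dominant ninth, root position

Reducing to letter names: Ab, C, Eb, Gb, Bb. These stack in thirds as Ab–C–Eb–Gb–Bb — an Ab dominant ninth chord.
Ab is the root of Ab dominant ninth; root in the bass means root position.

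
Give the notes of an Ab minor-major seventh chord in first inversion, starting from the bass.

The chord tones are Ab–Cb–Eb–G. With the third (Cb) lowest for first inversion: Cb, Eb, G, Ab.

Cb, Eb, G, Ab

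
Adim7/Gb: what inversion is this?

third inversion

Adim7/Gb means A diminished seventh with Gb in the bass. Gb is the seventh of A diminished seventh (A–C–Eb–Gb), so this is third inversion.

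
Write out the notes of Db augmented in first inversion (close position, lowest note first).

F, A, Db

Spelling Db augmented: Db–F–A. In first inversion the third is bass, giving F, A, Db from the bottom.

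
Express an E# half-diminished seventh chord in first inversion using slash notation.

First inversion of E# half-diminished seventh has the third (G#) in the bass. As a slash chord: E#ø7/G#.

E#ø7/G#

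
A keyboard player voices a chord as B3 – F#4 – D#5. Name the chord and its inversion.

The distinct note names are B, F#, D#. Stacked in thirds they read B–D#–F#, which is a major triad on B.
The lowest note is B, the root of the chord, so this is root position (figured bass 5/3).

B major, root position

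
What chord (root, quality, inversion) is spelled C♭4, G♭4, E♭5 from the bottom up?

The distinct note names are Cb, Gb, Eb. Stacked in thirds they read Cb–Eb–Gb, which is a major triad on Cb.
The lowest note is Cb, the root of the chord, so this is root position (figured bass 5/3).

Cb major, root position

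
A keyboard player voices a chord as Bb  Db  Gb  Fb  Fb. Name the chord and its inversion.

The pitch classes Bb, Db, Gb, Fb arrange in thirds as Gb–Bb–Db–Fb: a Gb dominant seventh chord.
With the third (Bb) in the bass, the chord is in first inversion (figured bass 6/5).

Gb dominant seventh, first inversion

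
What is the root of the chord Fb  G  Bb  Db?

The distinct letter names are Fb, G, Bb, Db. Arranged as a stack of thirds they read G–Bb–Db–Fb, so G is the root (a G diminished seventh chord).

G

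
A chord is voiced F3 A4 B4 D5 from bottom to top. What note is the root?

F, A, B, D are the tones of a B half-diminished seventh chord (B–D–F–A), making B the root.

B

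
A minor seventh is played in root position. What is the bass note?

The root of A minor seventh (A–C–E–G) is A; that is the bass in root position.

A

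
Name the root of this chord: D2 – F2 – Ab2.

The distinct letter names are D, F, Ab. Arranged as a stack of thirds they read D–F–Ab, so D is the root (a D diminished triad).

D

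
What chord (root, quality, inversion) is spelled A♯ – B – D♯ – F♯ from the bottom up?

The pitch classes A#, B, D#, F# arrange in thirds as B–D#–F#–A#: a B major seventh chord.
The lowest note is A#, the seventh of the chord, so this is third inversion (figured bass 4/2).

B major seventh, third inversion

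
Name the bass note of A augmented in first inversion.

C#

In first inversion the third is lowest. For A augmented (A–C#–E#) that is C#.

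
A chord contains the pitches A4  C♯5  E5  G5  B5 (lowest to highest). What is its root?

A, C#, E, G, B are the tones of an A dominant ninth chord (A–C#–E–G–B), making A the root.

A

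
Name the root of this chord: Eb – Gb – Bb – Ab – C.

Ab

Reordering Eb, Gb, Bb, Ab, C into stacked thirds gives Ab–C–Eb–Gb–Bb; the bottom of that stack, Ab, is the root.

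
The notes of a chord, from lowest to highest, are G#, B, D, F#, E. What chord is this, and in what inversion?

E dominant ninth, first inversion

The distinct note names are G#, B, D, F#, E. Stacked in thirds they read E–G#–B–D–F#, which is a dominant ninth chord on E.
G# is the third of E dominant ninth; third in the bass means first inversion.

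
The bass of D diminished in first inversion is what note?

F

The third of D diminished (D–F–Ab) is F; that is the bass in first inversion.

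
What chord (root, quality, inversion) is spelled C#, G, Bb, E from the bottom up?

Reducing to letter names: C#, G, Bb, E. These stack in thirds as C#–E–G–Bb — a C# diminished seventh chord.
C# is the root of C# diminished seventh; root in the bass means root position (figured bass 7).

C# diminished seventh, root position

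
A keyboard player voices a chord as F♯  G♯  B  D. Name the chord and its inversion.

The distinct note names are F#, G#, B, D. Stacked in thirds they read G#–B–D–F#, which is a half-diminished seventh chord on G#.
The lowest note is F#, the seventh of the chord, so this is third inversion (figured bass 4/2).

G# half-diminished seventh, third inversion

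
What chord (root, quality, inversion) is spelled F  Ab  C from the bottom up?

Reducing to letter names: F, Ab, C. These stack in thirds as F–Ab–C — an F minor triad.
The lowest note is F, the root of the chord, so this is root position (figured bass 5/3).

F minor, root position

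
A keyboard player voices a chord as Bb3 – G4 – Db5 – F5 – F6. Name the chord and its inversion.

The pitch classes Bb, G, Db, F arrange in thirds as G–Bb–Db–F: a G half-diminished seventh chord.
Bb is the third of G half-diminished seventh; third in the bass means first inversion (figured bass 6/5).

G half-diminished seventh, first inversion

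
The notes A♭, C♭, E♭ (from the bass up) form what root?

Ab, Cb, Eb are the tones of an Ab minor triad (Ab–Cb–Eb), making Ab the root.

Ab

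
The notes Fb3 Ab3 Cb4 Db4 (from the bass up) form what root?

Reordering Fb, Ab, Cb, Db into stacked thirds gives Db–Fb–Ab–Cb; the bottom of that stack, Db, is the root.

Db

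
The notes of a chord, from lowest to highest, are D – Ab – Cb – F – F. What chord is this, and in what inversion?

The distinct note names are D, Ab, Cb, F. Stacked in thirds they read D–F–Ab–Cb, which is a diminished seventh chord on D.
With the root (D) in the bass, the chord is in root position (figured bass 7).

D diminished seventh, root position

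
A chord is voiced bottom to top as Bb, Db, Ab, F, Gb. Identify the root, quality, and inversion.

The pitch classes Bb, Db, Ab, F, Gb arrange in thirds as Gb–Bb–Db–F–Ab: a Gb major ninth chord.
Bb is the third of Gb major ninth; third in the bass means first inversion.

Gb major ninth, first inversion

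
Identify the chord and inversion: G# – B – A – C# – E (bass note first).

The distinct note names are G#, B, A, C#, E. Stacked in thirds they read A–C#–E–G#–B, which is a major ninth chord on A.
With the seventh (G#) in the bass, the chord is in third inversion.

A major ninth, third inversion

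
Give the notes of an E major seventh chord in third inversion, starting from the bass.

D#, E, G#, B

E major seventh is E–G#–B–D#. Third inversion puts the seventh (D#) in the bass, with the remaining tones above: D#, E, G#, B.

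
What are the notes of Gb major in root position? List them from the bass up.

Gb, Bb, Db

Gb major is Gb–Bb–Db. Root position puts the root (Gb) in the bass, with the remaining tones above: Gb, Bb, Db.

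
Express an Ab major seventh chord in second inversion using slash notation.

Abmaj7/Eb

Second inversion of Ab major seventh has the fifth (Eb) in the bass. As a slash chord: Abmaj7/Eb.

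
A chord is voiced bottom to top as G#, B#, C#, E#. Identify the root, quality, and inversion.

The distinct note names are G#, B#, C#, E#. Stacked in thirds they read C#–E#–G#–B#, which is a major seventh chord on C#.
With the fifth (G#) in the bass, the chord is in second inversion (figured bass 4/3).

C# major seventh, second inversion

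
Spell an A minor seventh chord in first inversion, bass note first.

C, E, G, A

The chord tones are A–C–E–G. With the third (C) lowest for first inversion: C, E, G, A.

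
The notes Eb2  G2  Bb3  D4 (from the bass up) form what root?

The distinct letter names are Eb, G, Bb, D. Arranged as a stack of thirds they read Eb–G–Bb–D, so Eb is the root (an Eb major seventh chord).

Eb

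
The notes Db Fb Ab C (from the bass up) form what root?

Db

Db, Fb, Ab, C are the tones of a Db minor-major seventh chord (Db–Fb–Ab–C), making Db the root.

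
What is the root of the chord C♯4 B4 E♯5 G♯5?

C#

Reordering C#, B, E#, G# into stacked thirds gives C#–E#–G#–B; the bottom of that stack, C#, is the root.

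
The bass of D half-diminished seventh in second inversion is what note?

Ab

In second inversion the fifth is lowest. For D half-diminished seventh (D–F–Ab–C) that is Ab.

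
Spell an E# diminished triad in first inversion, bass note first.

G#, B, E#

E# diminished is E#–G#–B. First inversion puts the third (G#) in the bass, with the remaining tones above: G#, B, E#.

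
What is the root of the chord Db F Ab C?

Db

The distinct letter names are Db, F, Ab, C. Arranged as a stack of thirds they read Db–F–Ab–C, so Db is the root (a Db major seventh chord).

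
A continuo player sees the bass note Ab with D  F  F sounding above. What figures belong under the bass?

The notes Ab, D, F stack in thirds as D–F–Ab — a D diminished triad. The bass Ab is the fifth, so this is second inversion: figured 6/4.

6/4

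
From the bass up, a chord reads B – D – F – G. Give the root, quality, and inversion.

Reducing to letter names: B, D, F, G. These stack in thirds as G–B–D–F — a G dominant seventh chord.
B is the third of G dominant seventh; third in the bass means first inversion (figured bass 6/5).

G dominant seventh, first inversion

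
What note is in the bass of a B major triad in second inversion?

F#

B major is B–D#–F#. Second inversion places the fifth in the bass: F#.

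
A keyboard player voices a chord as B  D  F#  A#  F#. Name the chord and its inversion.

Reducing to letter names: B, D, F#, A#. These stack in thirds as B–D–F#–A# — a B minor-major seventh chord.
B is the root of B minor-major seventh; root in the bass means root position (figured bass 7).

B minor-major seventh, root position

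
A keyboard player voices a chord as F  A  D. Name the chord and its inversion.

The distinct note names are F, A, D. Stacked in thirds they read D–F–A, which is a minor triad on D.
F is the third of D minor; third in the bass means first inversion (figured bass 6).

D minor, first inversion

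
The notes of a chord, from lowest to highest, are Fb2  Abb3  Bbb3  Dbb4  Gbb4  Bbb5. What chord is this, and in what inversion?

Gbb major ninth, third inversion

The pitch classes Fb, Abb, Bbb, Dbb, Gbb arrange in thirds as Gbb–Bbb–Dbb–Fb–Abb: a Gbb major ninth chord.
The lowest note is Fb, the seventh of the chord, so this is third inversion.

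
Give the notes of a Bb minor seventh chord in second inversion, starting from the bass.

Spelling Bb minor seventh: Bb–Db–F–Ab. In second inversion the fifth is bass, giving F, Ab, Bb, Db from the bottom.

F, Ab, Bb, Db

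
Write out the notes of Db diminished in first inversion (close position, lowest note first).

Fb, Abb, Db

Db diminished is Db–Fb–Abb. First inversion puts the third (Fb) in the bass, with the remaining tones above: Fb, Abb, Db.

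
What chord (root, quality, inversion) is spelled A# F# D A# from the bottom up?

D augmented, second inversion

The distinct note names are A#, F#, D. Stacked in thirds they read D–F#–A#, which is an augmented triad on D.
With the fifth (A#) in the bass, the chord is in second inversion (figured bass 6/4).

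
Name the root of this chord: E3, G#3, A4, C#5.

E, G#, A, C# are the tones of an A major seventh chord (A–C#–E–G#), making A the root.

A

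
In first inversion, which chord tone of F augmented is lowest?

F augmented is F–A–C#. First inversion places the third in the bass: A.

A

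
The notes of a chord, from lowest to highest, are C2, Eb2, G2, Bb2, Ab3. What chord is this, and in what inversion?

Ab major ninth, first inversion

The pitch classes C, Eb, G, Bb, Ab arrange in thirds as Ab–C–Eb–G–Bb: an Ab major ninth chord.
The lowest note is C, the third of the chord, so this is first inversion.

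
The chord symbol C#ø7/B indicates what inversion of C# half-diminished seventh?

third inversion

C#ø7/B means C# half-diminished seventh with B in the bass. B is the seventh of C# half-diminished seventh (C#–E–G–B), so this is third inversion.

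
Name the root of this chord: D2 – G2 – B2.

The distinct letter names are D, G, B. Arranged as a stack of thirds they read G–B–D, so G is the root (a G major triad).

G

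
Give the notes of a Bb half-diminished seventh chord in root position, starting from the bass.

Bb half-diminished seventh is Bb–Db–Fb–Ab. Root position puts the root (Bb) in the bass, with the remaining tones above: Bb, Db, Fb, Ab.

Bb, Db, Fb, Ab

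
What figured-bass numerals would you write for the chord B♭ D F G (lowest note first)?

6/5

The notes Bb, D, F, G stack in thirds as G–Bb–D–F — a G minor seventh chord. The bass Bb is the third, so this is first inversion: figured 6/5.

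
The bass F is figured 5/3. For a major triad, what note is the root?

F

The figures 5/3 mean the root of the chord is in the bass. If F is the root of a major triad, the root is F (chord tones F–A–C).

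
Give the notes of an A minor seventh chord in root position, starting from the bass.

A, C, E, G

A minor seventh is A–C–E–G. Root position puts the root (A) in the bass, with the remaining tones above: A, C, E, G.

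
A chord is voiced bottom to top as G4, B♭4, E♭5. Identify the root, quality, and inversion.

Eb major, first inversion

The pitch classes G, Bb, Eb arrange in thirds as Eb–G–Bb: an Eb major triad.
With the third (G) in the bass, the chord is in first inversion (figured bass 6).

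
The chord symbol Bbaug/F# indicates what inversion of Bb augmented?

Bbaug/F# means Bb augmented with F# in the bass. F# is the fifth of Bb augmented (Bb–D–F#), so this is second inversion.

second inversion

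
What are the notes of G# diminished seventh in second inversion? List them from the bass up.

D, F, G#, B

Spelling G# diminished seventh: G#–B–D–F. In second inversion the fifth is bass, giving D, F, G#, B from the bottom.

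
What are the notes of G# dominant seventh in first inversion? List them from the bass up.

Spelling G# dominant seventh: G#–B#–D#–F#. In first inversion the third is bass, giving B#, D#, F#, G# from the bottom.

B#, D#, F#, G#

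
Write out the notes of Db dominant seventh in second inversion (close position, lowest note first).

Db dominant seventh is Db–F–Ab–Cb. Second inversion puts the fifth (Ab) in the bass, with the remaining tones above: Ab, Cb, Db, F.

Ab, Cb, Db, F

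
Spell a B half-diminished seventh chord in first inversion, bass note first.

B half-diminished seventh is B–D–F–A. First inversion puts the third (D) in the bass, with the remaining tones above: D, F, A, B.

D, F, A, B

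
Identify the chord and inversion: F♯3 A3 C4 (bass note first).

F# diminished, root position

Reducing to letter names: F#, A, C. These stack in thirds as F#–A–C — an F# diminished triad.
With the root (F#) in the bass, the chord is in root position (figured bass 5/3).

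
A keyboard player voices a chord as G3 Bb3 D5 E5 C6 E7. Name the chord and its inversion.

The pitch classes G, Bb, D, E, C arrange in thirds as C–E–G–Bb–D: a C dominant ninth chord.
With the fifth (G) in the bass, the chord is in second inversion.

C dominant ninth, second inversion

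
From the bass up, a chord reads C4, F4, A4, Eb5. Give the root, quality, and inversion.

The distinct note names are C, F, A, Eb. Stacked in thirds they read F–A–C–Eb, which is a dominant seventh chord on F.
With the fifth (C) in the bass, the chord is in second inversion (figured bass 4/3).

F dominant seventh, second inversion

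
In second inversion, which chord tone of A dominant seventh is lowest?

E

The fifth of A dominant seventh (A–C#–E–G) is E; that is the bass in second inversion.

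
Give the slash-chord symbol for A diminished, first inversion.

First inversion of A diminished has the third (C) in the bass. As a slash chord: Adim/C.

Adim/C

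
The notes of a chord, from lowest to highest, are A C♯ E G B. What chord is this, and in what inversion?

A dominant ninth, root position

The distinct note names are A, C#, E, G, B. Stacked in thirds they read A–C#–E–G–B, which is a dominant ninth chord on A.
A is the root of A dominant ninth; root in the bass means root position.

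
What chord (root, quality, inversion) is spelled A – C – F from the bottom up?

Reducing to letter names: A, C, F. These stack in thirds as F–A–C — an F major triad.
The lowest note is A, the third of the chord, so this is first inversion (figured bass 6).

F major, first inversion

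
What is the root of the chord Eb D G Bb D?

Eb

Reordering Eb, D, G, Bb into stacked thirds gives Eb–G–Bb–D; the bottom of that stack, Eb, is the root.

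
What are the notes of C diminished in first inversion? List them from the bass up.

C diminished is C–Eb–Gb. First inversion puts the third (Eb) in the bass, with the remaining tones above: Eb, Gb, C.

Eb, Gb, C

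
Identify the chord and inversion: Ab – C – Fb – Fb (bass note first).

Fb augmented, first inversion

Reducing to letter names: Ab, C, Fb. These stack in thirds as Fb–Ab–C — an Fb augmented triad.
The lowest note is Ab, the third of the chord, so this is first inversion (figured bass 6).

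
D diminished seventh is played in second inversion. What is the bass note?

Ab

In second inversion the fifth is lowest. For D diminished seventh (D–F–Ab–Cb) that is Ab.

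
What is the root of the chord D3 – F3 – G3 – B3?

G

The distinct letter names are D, F, G, B. Arranged as a stack of thirds they read G–B–D–F, so G is the root (a G dominant seventh chord).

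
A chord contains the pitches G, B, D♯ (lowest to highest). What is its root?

Reordering G, B, D# into stacked thirds gives G–B–D#; the bottom of that stack, G, is the root.

G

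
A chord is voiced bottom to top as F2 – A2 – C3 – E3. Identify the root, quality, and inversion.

The distinct note names are F, A, C, E. Stacked in thirds they read F–A–C–E, which is a major seventh chord on F.
With the root (F) in the bass, the chord is in root position (figured bass 7).

F major seventh, root position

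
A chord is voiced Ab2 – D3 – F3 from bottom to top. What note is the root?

Reordering Ab, D, F into stacked thirds gives D–F–Ab; the bottom of that stack, D, is the root.

D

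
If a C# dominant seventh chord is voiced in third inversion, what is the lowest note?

B

In third inversion the seventh is lowest. For C# dominant seventh (C#–E#–G#–B) that is B.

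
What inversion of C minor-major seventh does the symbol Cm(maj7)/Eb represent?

first inversion

Cm(maj7)/Eb means C minor-major seventh with Eb in the bass. Eb is the third of C minor-major seventh (C–Eb–G–B), so this is first inversion.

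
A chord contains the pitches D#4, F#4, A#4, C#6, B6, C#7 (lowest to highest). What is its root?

B

The distinct letter names are D#, F#, A#, C#, B. Arranged as a stack of thirds they read B–D#–F#–A#–C#, so B is the root (a B major ninth chord).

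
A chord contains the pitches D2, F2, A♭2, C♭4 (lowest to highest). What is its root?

D

The distinct letter names are D, F, Ab, Cb. Arranged as a stack of thirds they read D–F–Ab–Cb, so D is the root (a D diminished seventh chord).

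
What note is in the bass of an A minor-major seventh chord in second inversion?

In second inversion the fifth is lowest. For A minor-major seventh (A–C–E–G#) that is E.

E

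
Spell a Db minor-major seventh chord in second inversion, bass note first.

Ab, C, Db, Fb

Spelling Db minor-major seventh: Db–Fb–Ab–C. In second inversion the fifth is bass, giving Ab, C, Db, Fb from the bottom.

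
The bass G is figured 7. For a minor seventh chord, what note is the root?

G

The figures 7 mean the root of the chord is in the bass. If G is the root of a minor seventh chord, the root is G (chord tones G–Bb–D–F).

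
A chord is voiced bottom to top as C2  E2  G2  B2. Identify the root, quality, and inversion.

Reducing to letter names: C, E, G, B. These stack in thirds as C–E–G–B — a C major seventh chord.
C is the root of C major seventh; root in the bass means root position (figured bass 7).

C major seventh, root position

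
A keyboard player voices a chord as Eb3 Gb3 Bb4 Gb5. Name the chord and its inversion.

Eb minor, root position

The distinct note names are Eb, Gb, Bb. Stacked in thirds they read Eb–Gb–Bb, which is a minor triad on Eb.
The lowest note is Eb, the root of the chord, so this is root position (figured bass 5/3).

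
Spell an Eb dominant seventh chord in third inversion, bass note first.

Db, Eb, G, Bb

The chord tones are Eb–G–Bb–Db. With the seventh (Db) lowest for third inversion: Db, Eb, G, Bb.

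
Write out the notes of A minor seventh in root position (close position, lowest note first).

A, C, E, G

A minor seventh is A–C–E–G. Root position puts the root (A) in the bass, with the remaining tones above: A, C, E, G.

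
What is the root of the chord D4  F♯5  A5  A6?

The distinct letter names are D, F#, A. Arranged as a stack of thirds they read D–F#–A, so D is the root (a D major triad).

D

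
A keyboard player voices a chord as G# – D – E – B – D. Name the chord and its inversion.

E dominant seventh, first inversion

The distinct note names are G#, D, E, B. Stacked in thirds they read E–G#–B–D, which is a dominant seventh chord on E.
With the third (G#) in the bass, the chord is in first inversion (figured bass 6/5).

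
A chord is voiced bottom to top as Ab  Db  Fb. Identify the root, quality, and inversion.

The pitch classes Ab, Db, Fb arrange in thirds as Db–Fb–Ab: a Db minor triad.
With the fifth (Ab) in the bass, the chord is in second inversion (figured bass 6/4).

Db minor, second inversion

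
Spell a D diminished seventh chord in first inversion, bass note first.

F, Ab, Cb, D

The chord tones are D–F–Ab–Cb. With the third (F) lowest for first inversion: F, Ab, Cb, D.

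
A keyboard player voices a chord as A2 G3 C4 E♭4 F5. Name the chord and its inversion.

Reducing to letter names: A, G, C, Eb, F. These stack in thirds as F–A–C–Eb–G — an F dominant ninth chord.
A is the third of F dominant ninth; third in the bass means first inversion.

F dominant ninth, first inversion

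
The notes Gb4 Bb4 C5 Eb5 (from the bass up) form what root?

Reordering Gb, Bb, C, Eb into stacked thirds gives C–Eb–Gb–Bb; the bottom of that stack, C, is the root.

C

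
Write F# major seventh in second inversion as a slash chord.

Second inversion of F# major seventh has the fifth (C#) in the bass. As a slash chord: F#maj7/C#.

F#maj7/C#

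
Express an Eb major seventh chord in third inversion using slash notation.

Ebmaj7/D

Third inversion of Eb major seventh has the seventh (D) in the bass. As a slash chord: Ebmaj7/D.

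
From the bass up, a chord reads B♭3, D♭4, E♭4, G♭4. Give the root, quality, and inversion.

The distinct note names are Bb, Db, Eb, Gb. Stacked in thirds they read Eb–Gb–Bb–Db, which is a minor seventh chord on Eb.
The lowest note is Bb, the fifth of the chord, so this is second inversion (figured bass 4/3).

Eb minor seventh, second inversion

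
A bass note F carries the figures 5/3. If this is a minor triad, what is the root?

The figures 5/3 mean the root of the chord is in the bass. If F is the root of a minor triad, the root is F (chord tones F–Ab–C).

F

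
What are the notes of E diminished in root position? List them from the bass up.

Spelling E diminished: E–G–Bb. In root position the root is bass, giving E, G, Bb from the bottom.

E, G, Bb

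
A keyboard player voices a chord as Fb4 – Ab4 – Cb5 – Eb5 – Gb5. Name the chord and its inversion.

The pitch classes Fb, Ab, Cb, Eb, Gb arrange in thirds as Fb–Ab–Cb–Eb–Gb: an Fb major ninth chord.
The lowest note is Fb, the root of the chord, so this is root position.

Fb major ninth, root position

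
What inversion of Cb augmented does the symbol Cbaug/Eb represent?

Cbaug/Eb means Cb augmented with Eb in the bass. Eb is the third of Cb augmented (Cb–Eb–G), so this is first inversion.

first inversion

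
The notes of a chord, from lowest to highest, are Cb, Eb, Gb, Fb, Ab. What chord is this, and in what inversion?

Fb major ninth, second inversion

The pitch classes Cb, Eb, Gb, Fb, Ab arrange in thirds as Fb–Ab–Cb–Eb–Gb: an Fb major ninth chord.
Cb is the fifth of Fb major ninth; fifth in the bass means second inversion.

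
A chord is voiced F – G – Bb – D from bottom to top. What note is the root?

G

Reordering F, G, Bb, D into stacked thirds gives G–Bb–D–F; the bottom of that stack, G, is the root.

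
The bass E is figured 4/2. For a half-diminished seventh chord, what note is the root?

F#

The figures 4/2 mean the seventh of the chord is in the bass. If E is the seventh of a half-diminished seventh chord, the root is F# (chord tones F#–A–C–E).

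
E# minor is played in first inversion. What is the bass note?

In first inversion the third is lowest. For E# minor (E#–G#–B#) that is G#.

G#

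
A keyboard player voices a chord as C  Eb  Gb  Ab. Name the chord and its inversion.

Ab dominant seventh, first inversion

Reducing to letter names: C, Eb, Gb, Ab. These stack in thirds as Ab–C–Eb–Gb — an Ab dominant seventh chord.
The lowest note is C, the third of the chord, so this is first inversion (figured bass 6/5).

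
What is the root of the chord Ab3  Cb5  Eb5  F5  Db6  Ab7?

The distinct letter names are Ab, Cb, Eb, F, Db. Arranged as a stack of thirds they read Db–F–Ab–Cb–Eb, so Db is the root (a Db dominant ninth chord).

Db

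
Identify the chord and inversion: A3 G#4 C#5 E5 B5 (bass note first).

A major ninth, root position

The distinct note names are A, G#, C#, E, B. Stacked in thirds they read A–C#–E–G#–B, which is a major ninth chord on A.
A is the root of A major ninth; root in the bass means root position.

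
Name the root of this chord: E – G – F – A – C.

F

Reordering E, G, F, A, C into stacked thirds gives F–A–C–E–G; the bottom of that stack, F, is the root.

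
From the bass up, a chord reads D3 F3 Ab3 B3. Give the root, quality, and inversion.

B diminished seventh, first inversion

The distinct note names are D, F, Ab, B. Stacked in thirds they read B–D–F–Ab, which is a diminished seventh chord on B.
D is the third of B diminished seventh; third in the bass means first inversion (figured bass 6/5).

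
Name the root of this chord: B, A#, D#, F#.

B

The distinct letter names are B, A#, D#, F#. Arranged as a stack of thirds they read B–D#–F#–A#, so B is the root (a B major seventh chord).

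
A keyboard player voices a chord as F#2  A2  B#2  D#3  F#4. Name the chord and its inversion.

B# diminished seventh, second inversion

Reducing to letter names: F#, A, B#, D#. These stack in thirds as B#–D#–F#–A — a B# diminished seventh chord.
The lowest note is F#, the fifth of the chord, so this is second inversion (figured bass 4/3).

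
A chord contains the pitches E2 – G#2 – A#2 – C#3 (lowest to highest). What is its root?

A#

The distinct letter names are E, G#, A#, C#. Arranged as a stack of thirds they read A#–C#–E–G#, so A# is the root (an A# half-diminished seventh chord).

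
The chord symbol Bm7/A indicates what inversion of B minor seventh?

third inversion

Bm7/A means B minor seventh with A in the bass. A is the seventh of B minor seventh (B–D–F#–A), so this is third inversion.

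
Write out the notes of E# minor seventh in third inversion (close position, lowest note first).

D#, E#, G#, B#

E# minor seventh is E#–G#–B#–D#. Third inversion puts the seventh (D#) in the bass, with the remaining tones above: D#, E#, G#, B#.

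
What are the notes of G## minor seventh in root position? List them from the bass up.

G## minor seventh is G##–B#–D##–F##. Root position puts the root (G##) in the bass, with the remaining tones above: G##, B#, D##, F##.

G##, B#, D##, F##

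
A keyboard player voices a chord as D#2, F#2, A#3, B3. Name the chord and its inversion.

The pitch classes D#, F#, A#, B arrange in thirds as B–D#–F#–A#: a B major seventh chord.
The lowest note is D#, the third of the chord, so this is first inversion (figured bass 6/5).

B major seventh, first inversion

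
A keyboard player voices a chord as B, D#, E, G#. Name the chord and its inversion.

The pitch classes B, D#, E, G# arrange in thirds as E–G#–B–D#: an E major seventh chord.
With the fifth (B) in the bass, the chord is in second inversion (figured bass 4/3).

E major seventh, second inversion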